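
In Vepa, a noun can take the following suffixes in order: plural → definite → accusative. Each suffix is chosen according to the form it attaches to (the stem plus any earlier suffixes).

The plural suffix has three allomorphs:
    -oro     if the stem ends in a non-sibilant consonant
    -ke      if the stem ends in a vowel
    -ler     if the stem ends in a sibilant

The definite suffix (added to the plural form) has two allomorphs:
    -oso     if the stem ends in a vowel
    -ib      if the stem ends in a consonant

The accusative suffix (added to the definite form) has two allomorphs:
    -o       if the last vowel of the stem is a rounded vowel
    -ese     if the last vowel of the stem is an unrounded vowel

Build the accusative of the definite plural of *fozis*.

*fozis*: final sound = /s/, a sibilant → -ler → *fozisler*.
The plural form *fozisler* — final sound /r/ (a consonant) → -ib → *fozislerib*.
The definite form *fozislerib* — last vowel /i/ (an unrounded vowel) → -ese → *fozisleribese*.

fozisleribese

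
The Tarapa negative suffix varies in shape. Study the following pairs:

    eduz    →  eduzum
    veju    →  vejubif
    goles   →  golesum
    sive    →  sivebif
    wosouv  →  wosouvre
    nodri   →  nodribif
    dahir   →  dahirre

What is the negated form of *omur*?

omurre

The alternation tracks the final sound of the stem — -um when the stem ends in a sibilant (*eduz*, *goles*); -re when the stem ends in a non-sibilant consonant (*wosouv*, *dahir*); -bif when the stem ends in a vowel (*veju*, *sive*, *nodri*).
The final sound of *omur* is /r/, which is a non-sibilant consonant, so the suffix is -re, giving *omurre*.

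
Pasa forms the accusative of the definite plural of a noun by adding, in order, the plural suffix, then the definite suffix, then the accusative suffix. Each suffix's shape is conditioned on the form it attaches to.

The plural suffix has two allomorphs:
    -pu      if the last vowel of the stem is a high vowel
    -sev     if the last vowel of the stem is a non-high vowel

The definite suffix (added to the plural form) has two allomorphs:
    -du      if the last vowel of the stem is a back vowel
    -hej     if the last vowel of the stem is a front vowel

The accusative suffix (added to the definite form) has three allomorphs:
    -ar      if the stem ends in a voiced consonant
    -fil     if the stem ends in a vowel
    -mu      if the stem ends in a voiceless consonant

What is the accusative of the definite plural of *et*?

The last vowel of *et* is /e/, which is a non-high vowel, so the plural suffix is -sev, giving *etsev*.
The last vowel of the plural form *etsev* is /e/, which is a front vowel, so the definite suffix is -hej, giving *etsevhej*.
The definite form *etsevhej* — final sound /j/ (a voiced consonant) → -ar → *etsevhejar*.

etsevhejar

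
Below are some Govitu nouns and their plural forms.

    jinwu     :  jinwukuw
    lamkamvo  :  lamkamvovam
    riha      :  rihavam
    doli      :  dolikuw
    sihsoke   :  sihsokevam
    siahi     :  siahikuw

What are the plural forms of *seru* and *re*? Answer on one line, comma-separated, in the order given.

The suffix is conditioned by the last vowel: -kuw when the last vowel of the stem is a high vowel (*jinwu*, *doli*, *siahi*); -vam when the last vowel of the stem is a non-high vowel (*lamkamvo*, *riha*, *sihsoke*).
Since the last vowel of *seru* is /u/ (a high vowel), it takes -kuw, giving *serukuw*.
Since the last vowel of *re* is /e/ (a non-high vowel), it takes -vam, giving *revam*.

serukuw, revam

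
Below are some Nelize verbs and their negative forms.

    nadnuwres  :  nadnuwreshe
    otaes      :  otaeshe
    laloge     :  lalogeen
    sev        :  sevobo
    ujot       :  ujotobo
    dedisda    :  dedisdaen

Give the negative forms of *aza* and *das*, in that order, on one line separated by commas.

azaen, dashe

The alternation tracks the final sound of the stem — -he when the stem ends in a sibilant (*nadnuwres*, *otaes*); -obo when the stem ends in a non-sibilant consonant (*sev*, *ujot*); -en when the stem ends in a vowel (*laloge*, *dedisda*).
Since the final sound of *aza* is /a/ (a vowel), it takes -en, giving *azaen*.
*das*: final sound = /s/, a sibilant → -he → *dashe*.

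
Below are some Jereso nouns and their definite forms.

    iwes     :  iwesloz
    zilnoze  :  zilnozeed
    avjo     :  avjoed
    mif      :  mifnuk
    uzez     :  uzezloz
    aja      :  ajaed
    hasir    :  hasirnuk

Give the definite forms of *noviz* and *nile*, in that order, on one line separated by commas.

novizloz, nileed

Looking at the final sound of each stem: -loz when the stem ends in a sibilant (*iwes*, *uzez*); -nuk when the stem ends in a non-sibilant consonant (*mif*, *hasir*); -ed when the stem ends in a vowel (*zilnoze*, *avjo*, *aja*).
*noviz*: final sound = /z/, a sibilant → -loz → *novizloz*.
The final sound of *nile* is /e/, which is a vowel, so the suffix is -ed, giving *nileed*.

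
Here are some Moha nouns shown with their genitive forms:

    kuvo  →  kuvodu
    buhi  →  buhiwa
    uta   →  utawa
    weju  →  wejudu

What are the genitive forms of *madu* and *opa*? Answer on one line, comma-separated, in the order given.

madudu, opawa

The alternation tracks the last vowel of the stem — -du when the last vowel of the stem is a rounded vowel (*kuvo*, *weju*); -wa when the last vowel of the stem is an unrounded vowel (*buhi*, *uta*).
*madu* — last vowel /u/ (a rounded vowel) → -du → *madudu*.
The last vowel of *opa* is /a/, which is an unrounded vowel, so the suffix is -wa, giving *opawa*.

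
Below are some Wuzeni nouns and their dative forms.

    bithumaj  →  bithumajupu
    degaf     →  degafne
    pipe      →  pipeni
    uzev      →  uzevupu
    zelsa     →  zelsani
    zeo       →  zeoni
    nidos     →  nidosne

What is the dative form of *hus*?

Looking at the final sound of each stem: -ne when the stem ends in a voiceless consonant (*degaf*, *nidos*); -upu when the stem ends in a voiced consonant (*bithumaj*, *uzev*); -ni when the stem ends in a vowel (*pipe*, *zelsa*, *zeo*).
*hus* — final sound /s/ (a voiceless consonant) → -ne → *husne*.

husne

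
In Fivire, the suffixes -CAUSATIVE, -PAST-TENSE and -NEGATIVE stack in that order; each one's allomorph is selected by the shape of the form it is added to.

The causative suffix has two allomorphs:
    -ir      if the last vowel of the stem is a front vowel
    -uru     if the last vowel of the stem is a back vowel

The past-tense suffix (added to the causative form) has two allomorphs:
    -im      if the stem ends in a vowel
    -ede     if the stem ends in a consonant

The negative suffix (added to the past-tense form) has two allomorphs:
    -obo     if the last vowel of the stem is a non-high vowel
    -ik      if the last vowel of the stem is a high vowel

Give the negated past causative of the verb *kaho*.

The last vowel of *kaho* is /o/, which is a back vowel, so the causative suffix is -uru, giving *kahouru*.
The final sound of the causative form *kahouru* is /u/, which is a vowel, so the past-tense suffix is -im, giving *kahouruim*.
The past-tense form *kahouruim*: last vowel = /i/, a high vowel → -ik → *kahouruimik*.

kahouruimik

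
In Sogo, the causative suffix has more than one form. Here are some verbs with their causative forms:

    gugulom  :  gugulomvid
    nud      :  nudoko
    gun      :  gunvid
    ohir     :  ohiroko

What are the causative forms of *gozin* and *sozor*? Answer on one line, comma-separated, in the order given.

The alternation tracks the final consonant of the stem — -vid when the stem ends in a nasal (*gugulom*, *gun*); -oko when the stem ends in a non-nasal consonant (*nud*, *ohir*).
*gozin*: final consonant = /n/, a nasal → -vid → *gozinvid*.
*sozor* — final consonant /r/ (non-nasal) → -oko → *sozoroko*.

gozinvid, sozoroko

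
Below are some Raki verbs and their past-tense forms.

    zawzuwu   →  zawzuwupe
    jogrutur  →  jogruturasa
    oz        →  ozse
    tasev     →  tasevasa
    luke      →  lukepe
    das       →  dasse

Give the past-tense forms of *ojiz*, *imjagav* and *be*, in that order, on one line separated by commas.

ojizse, imjagavasa, bepe

Looking at the final sound of each stem: -se when the stem ends in a sibilant (*oz*, *das*); -asa when the stem ends in a non-sibilant consonant (*jogrutur*, *tasev*); -pe when the stem ends in a vowel (*zawzuwu*, *luke*).
*ojiz* — final sound /z/ (a sibilant) → -se → *ojizse*.
Since the final sound of *imjagav* is /v/ (a non-sibilant consonant), it takes -asa, giving *imjagavasa*.
*be*: final sound = /e/, a vowel → -pe → *bepe*.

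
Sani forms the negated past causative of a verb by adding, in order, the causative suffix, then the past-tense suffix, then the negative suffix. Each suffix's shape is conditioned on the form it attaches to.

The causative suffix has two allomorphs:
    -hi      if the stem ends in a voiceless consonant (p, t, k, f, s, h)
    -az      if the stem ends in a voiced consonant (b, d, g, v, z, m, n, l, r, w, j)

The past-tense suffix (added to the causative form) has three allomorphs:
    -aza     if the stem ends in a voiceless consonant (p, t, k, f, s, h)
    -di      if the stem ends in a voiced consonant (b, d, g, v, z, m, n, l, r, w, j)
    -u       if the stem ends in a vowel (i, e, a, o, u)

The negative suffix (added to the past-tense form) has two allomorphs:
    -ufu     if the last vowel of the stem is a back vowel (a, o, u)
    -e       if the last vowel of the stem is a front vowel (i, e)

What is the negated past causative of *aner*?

anerazdie

*aner*: final consonant = /r/, voiced → -az → *aneraz*.
The causative form *aneraz*: final sound = /z/, a voiced consonant → -di → *anerazdi*.
The last vowel of the past-tense form *anerazdi* is /i/, which is a front vowel, so the negative suffix is -e, giving *anerazdie*.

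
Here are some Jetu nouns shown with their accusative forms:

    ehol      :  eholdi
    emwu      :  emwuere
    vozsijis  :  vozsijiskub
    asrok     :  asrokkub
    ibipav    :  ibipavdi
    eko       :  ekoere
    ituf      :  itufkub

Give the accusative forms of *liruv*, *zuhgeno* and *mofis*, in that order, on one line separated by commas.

liruvdi, zuhgenoere, mofiskub

Looking at the final sound of each stem: -kub when the stem ends in a voiceless consonant (*vozsijis*, *asrok*, *ituf*); -di when the stem ends in a voiced consonant (*ehol*, *ibipav*); -ere when the stem ends in a vowel (*emwu*, *eko*).
*liruv*: final sound = /v/, a voiced consonant → -di → *liruvdi*.
*zuhgeno* — final sound /o/ (a vowel) → -ere → *zuhgenoere*.
Since the final sound of *mofis* is /s/ (a voiceless consonant), it takes -kub, giving *mofiskub*.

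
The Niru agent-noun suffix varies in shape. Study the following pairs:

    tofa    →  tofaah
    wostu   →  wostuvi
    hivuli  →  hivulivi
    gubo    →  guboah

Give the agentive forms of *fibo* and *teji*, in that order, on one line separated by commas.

fiboah, tejivi

The suffix is conditioned by the last vowel: -vi when the last vowel of the stem is a high vowel (*wostu*, *hivuli*); -ah when the last vowel of the stem is a non-high vowel (*tofa*, *gubo*).
Since the last vowel of *fibo* is /o/ (a non-high vowel), it takes -ah, giving *fiboah*.
*teji* — last vowel /i/ (a high vowel) → -vi → *tejivi*.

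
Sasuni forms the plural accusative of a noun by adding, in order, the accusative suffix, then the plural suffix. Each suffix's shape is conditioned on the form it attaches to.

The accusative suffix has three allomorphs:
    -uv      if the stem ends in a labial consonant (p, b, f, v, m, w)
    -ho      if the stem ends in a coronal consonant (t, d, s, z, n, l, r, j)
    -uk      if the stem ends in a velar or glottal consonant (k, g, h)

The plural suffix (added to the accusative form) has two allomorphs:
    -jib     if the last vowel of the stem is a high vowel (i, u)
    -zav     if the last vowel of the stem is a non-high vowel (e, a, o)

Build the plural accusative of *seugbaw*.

seugbawuvjib

*seugbaw* — final consonant /w/ (labial) → -uv → *seugbawuv*.
The accusative form *seugbawuv* — last vowel /u/ (a high vowel) → -jib → *seugbawuvjib*.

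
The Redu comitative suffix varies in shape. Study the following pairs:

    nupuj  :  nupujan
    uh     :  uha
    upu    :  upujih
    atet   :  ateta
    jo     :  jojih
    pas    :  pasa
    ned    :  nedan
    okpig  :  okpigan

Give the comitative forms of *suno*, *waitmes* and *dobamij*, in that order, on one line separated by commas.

sunojih, waitmesa, dobamijan

The pattern is voicing of the final sound: -a when the stem ends in a voiceless consonant (*uh*, *atet*, *pas*); -an when the stem ends in a voiced consonant (*nupuj*, *ned*, *okpig*); -jih when the stem ends in a vowel (*upu*, *jo*).
*suno*: final sound = /o/, a vowel → -jih → *sunojih*.
*waitmes* — final sound /s/ (a voiceless consonant) → -a → *waitmesa*.
The final sound of *dobamij* is /j/, which is a voiced consonant, so the suffix is -an, giving *dobamijan*.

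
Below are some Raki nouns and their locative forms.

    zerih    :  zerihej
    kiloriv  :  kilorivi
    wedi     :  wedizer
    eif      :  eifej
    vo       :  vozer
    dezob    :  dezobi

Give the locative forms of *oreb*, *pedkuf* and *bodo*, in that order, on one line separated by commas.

The alternation tracks the final sound of the stem — -ej when the stem ends in a voiceless consonant (*zerih*, *eif*); -i when the stem ends in a voiced consonant (*kiloriv*, *dezob*); -zer when the stem ends in a vowel (*wedi*, *vo*).
Since the final sound of *oreb* is /b/ (a voiced consonant), it takes -i, giving *orebi*.
*pedkuf* — final sound /f/ (a voiceless consonant) → -ej → *pedkufej*.
*bodo*: final sound = /o/, a vowel → -zer → *bodozer*.

orebi, pedkufej, bodozer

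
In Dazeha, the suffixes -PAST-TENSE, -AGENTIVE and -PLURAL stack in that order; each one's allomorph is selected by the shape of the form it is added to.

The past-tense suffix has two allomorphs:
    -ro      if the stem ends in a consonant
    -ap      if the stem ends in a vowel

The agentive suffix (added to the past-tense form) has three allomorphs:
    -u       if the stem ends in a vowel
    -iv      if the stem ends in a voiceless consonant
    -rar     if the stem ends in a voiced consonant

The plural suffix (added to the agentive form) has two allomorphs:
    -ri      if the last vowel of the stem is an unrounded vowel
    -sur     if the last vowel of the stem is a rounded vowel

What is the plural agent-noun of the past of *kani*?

The final sound of *kani* is /i/, which is a vowel, so the past-tense suffix is -ap, giving *kaniap*.
Since the final sound of the past-tense form *kaniap* is /p/ (a voiceless consonant), it takes -iv, giving *kaniapiv*.
The agentive form *kaniapiv* — last vowel /i/ (an unrounded vowel) → -ri → *kaniapivri*.

kaniapivri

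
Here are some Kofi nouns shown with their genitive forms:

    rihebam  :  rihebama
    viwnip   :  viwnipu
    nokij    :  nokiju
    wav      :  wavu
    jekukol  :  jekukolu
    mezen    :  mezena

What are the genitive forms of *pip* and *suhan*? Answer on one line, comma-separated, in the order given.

pipu, suhana

The alternation tracks the final consonant of the stem — -a when the stem ends in a nasal (*rihebam*, *mezen*); -u when the stem ends in a non-nasal consonant (*viwnip*, *nokij*, *wav*, *jekukol*).
The final consonant of *pip* is /p/, which is non-nasal, so the suffix is -u, giving *pipu*.
The final consonant of *suhan* is /n/, which is a nasal, so the suffix is -a, giving *suhana*.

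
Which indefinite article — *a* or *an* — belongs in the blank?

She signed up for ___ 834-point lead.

The indefinite article is chosen by the initial *sound* of the following word, not its spelling.
The number *834* is spoken "eight hundred …", beginning with /eɪt/ — a vowel sound.
So the article is *an*: She signed up for an 834-point lead.

an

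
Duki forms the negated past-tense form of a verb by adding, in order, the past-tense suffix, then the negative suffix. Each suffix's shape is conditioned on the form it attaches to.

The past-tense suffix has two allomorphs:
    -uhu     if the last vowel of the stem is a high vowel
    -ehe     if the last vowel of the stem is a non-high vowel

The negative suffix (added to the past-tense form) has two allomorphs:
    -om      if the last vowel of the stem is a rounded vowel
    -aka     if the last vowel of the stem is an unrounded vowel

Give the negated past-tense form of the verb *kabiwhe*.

The last vowel of *kabiwhe* is /e/, which is a non-high vowel, so the past-tense suffix is -ehe, giving *kabiwheehe*.
The last vowel of the past-tense form *kabiwheehe* is /e/, which is an unrounded vowel, so the negative suffix is -aka, giving *kabiwheeheaka*.

kabiwheeheaka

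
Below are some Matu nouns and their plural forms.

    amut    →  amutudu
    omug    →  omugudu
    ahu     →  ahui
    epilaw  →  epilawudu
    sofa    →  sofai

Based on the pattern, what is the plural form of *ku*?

kui

The suffix is conditioned by the final sound: -udu when the stem ends in a consonant (*amut*, *omug*, *epilaw*); -i when the stem ends in a vowel (*ahu*, *sofa*).
The final sound of *ku* is /u/, which is a vowel, so the suffix is -i, giving *kui*.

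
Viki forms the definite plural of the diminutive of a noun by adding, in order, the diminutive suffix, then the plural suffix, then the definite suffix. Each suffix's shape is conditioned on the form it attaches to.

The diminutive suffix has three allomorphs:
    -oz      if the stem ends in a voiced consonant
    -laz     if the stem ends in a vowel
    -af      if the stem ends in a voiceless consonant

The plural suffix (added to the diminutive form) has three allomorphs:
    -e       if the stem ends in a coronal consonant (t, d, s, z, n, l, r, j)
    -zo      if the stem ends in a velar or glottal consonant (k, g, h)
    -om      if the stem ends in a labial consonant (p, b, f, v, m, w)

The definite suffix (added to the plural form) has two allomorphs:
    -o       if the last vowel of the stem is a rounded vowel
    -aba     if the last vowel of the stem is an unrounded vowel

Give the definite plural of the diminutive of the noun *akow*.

akowozeaba

Since the final sound of *akow* is /w/ (a voiced consonant), it takes -oz, giving *akowoz*.
The diminutive form *akowoz*: final consonant = /z/, coronal → -e → *akowoze*.
The plural form *akowoze*: last vowel = /e/, an unrounded vowel → -aba → *akowozeaba*.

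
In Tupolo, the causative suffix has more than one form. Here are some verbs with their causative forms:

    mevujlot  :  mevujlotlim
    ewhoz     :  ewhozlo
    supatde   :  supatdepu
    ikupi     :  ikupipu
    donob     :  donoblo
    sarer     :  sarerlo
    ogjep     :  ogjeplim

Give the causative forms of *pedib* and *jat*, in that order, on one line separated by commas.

pediblo, jatlim

The alternation tracks the final sound of the stem — -lim when the stem ends in a voiceless consonant (*mevujlot*, *ogjep*); -lo when the stem ends in a voiced consonant (*ewhoz*, *donob*, *sarer*); -pu when the stem ends in a vowel (*supatde*, *ikupi*).
The final sound of *pedib* is /b/, which is a voiced consonant, so the suffix is -lo, giving *pediblo*.
The final sound of *jat* is /t/, which is a voiceless consonant, so the suffix is -lim, giving *jatlim*.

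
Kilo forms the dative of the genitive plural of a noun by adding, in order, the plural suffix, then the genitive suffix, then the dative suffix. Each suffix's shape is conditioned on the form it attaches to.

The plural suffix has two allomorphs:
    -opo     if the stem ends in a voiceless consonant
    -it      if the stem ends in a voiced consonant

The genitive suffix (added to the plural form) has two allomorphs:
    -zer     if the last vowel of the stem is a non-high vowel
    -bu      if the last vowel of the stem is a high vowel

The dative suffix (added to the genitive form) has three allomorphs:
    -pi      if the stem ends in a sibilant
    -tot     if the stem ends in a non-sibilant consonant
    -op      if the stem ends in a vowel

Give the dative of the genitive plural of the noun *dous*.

Since the final consonant of *dous* is /s/ (voiceless), it takes -opo, giving *dousopo*.
The last vowel of the plural form *dousopo* is /o/, which is a non-high vowel, so the genitive suffix is -zer, giving *dousopozer*.
The genitive form *dousopozer*: final sound = /r/, a non-sibilant consonant → -tot → *dousopozertot*.

dousopozertot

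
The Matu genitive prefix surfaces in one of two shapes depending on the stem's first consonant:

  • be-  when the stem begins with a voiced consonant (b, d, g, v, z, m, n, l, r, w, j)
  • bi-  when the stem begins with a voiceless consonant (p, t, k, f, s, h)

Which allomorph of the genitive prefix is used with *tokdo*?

*tokdo* — first consonant /t/ (voiceless) → bi-.

bi-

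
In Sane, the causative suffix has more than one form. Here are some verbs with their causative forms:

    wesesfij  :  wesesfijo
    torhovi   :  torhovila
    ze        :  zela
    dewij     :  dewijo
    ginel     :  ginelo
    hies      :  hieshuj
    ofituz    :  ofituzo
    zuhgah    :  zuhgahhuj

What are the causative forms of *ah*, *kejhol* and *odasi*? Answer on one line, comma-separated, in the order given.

ahhuj, kejholo, odasila

The suffix is conditioned by the final sound: -huj when the stem ends in a voiceless consonant (*hies*, *zuhgah*); -o when the stem ends in a voiced consonant (*wesesfij*, *dewij*, *ginel*, *ofituz*); -la when the stem ends in a vowel (*torhovi*, *ze*).
The final sound of *ah* is /h/, which is a voiceless consonant, so the suffix is -huj, giving *ahhuj*.
The final sound of *kejhol* is /l/, which is a voiced consonant, so the suffix is -o, giving *kejholo*.
The final sound of *odasi* is /i/, which is a vowel, so the suffix is -la, giving *odasila*.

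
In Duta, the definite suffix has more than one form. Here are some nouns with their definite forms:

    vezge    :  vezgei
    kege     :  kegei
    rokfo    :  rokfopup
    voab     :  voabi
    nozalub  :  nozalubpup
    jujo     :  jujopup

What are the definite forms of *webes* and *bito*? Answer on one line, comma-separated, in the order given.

webesi, bitopup

The suffix is conditioned by the last vowel: -pup when the last vowel of the stem is a rounded vowel (*rokfo*, *nozalub*, *jujo*); -i when the last vowel of the stem is an unrounded vowel (*vezge*, *kege*, *voab*).
*webes*: last vowel = /e/, an unrounded vowel → -i → *webesi*.
*bito*: last vowel = /o/, a rounded vowel → -pup → *bitopup*.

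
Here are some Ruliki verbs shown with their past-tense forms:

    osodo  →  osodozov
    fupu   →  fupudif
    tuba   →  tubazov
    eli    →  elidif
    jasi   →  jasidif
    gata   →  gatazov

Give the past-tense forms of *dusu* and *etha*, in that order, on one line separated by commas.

The pattern is height harmony: -dif when the last vowel of the stem is a high vowel (*fupu*, *eli*, *jasi*); -zov when the last vowel of the stem is a non-high vowel (*osodo*, *tuba*, *gata*).
*dusu*: last vowel = /u/, a high vowel → -dif → *dusudif*.
Since the last vowel of *etha* is /a/ (a non-high vowel), it takes -zov, giving *ethazov*.

dusudif, ethazov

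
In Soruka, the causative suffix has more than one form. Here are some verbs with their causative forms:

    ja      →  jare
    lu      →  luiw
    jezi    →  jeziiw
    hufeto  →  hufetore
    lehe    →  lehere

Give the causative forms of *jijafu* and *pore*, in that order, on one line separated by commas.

jijafuiw, porere

The alternation tracks the last vowel of the stem — -iw when the last vowel of the stem is a high vowel (*lu*, *jezi*); -re when the last vowel of the stem is a non-high vowel (*ja*, *hufeto*, *lehe*).
Since the last vowel of *jijafu* is /u/ (a high vowel), it takes -iw, giving *jijafuiw*.
*pore*: last vowel = /e/, a non-high vowel → -re → *porere*.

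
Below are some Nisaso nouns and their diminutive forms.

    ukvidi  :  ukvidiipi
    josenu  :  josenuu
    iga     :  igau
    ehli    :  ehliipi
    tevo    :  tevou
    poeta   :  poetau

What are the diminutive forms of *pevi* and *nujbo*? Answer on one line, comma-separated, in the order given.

peviipi, nujbou

The pattern is front/back vowel harmony: -ipi when the last vowel of the stem is a front vowel (*ukvidi*, *ehli*); -u when the last vowel of the stem is a back vowel (*josenu*, *iga*, *tevo*, *poeta*).
Since the last vowel of *pevi* is /i/ (a front vowel), it takes -ipi, giving *peviipi*.
*nujbo*: last vowel = /o/, a back vowel → -u → *nujbou*.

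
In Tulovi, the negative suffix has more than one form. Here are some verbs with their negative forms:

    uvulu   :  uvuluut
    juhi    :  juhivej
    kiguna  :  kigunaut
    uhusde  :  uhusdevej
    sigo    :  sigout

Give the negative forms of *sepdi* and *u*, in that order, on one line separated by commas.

sepdivej, uut

The pattern is front/back vowel harmony: -vej when the last vowel of the stem is a front vowel (*juhi*, *uhusde*); -ut when the last vowel of the stem is a back vowel (*uvulu*, *kiguna*, *sigo*).
*sepdi* — last vowel /i/ (a front vowel) → -vej → *sepdivej*.
*u* — last vowel /u/ (a back vowel) → -ut → *uut*.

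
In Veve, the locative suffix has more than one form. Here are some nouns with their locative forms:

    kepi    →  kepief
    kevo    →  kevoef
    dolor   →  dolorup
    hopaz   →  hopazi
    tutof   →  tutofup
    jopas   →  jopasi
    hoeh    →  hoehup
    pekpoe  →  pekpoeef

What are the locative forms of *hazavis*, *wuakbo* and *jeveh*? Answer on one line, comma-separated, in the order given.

hazavisi, wuakboef, jevehup

The alternation tracks the final sound of the stem — -i when the stem ends in a sibilant (*hopaz*, *jopas*); -up when the stem ends in a non-sibilant consonant (*dolor*, *tutof*, *hoeh*); -ef when the stem ends in a vowel (*kepi*, *kevo*, *pekpoe*).
*hazavis* — final sound /s/ (a sibilant) → -i → *hazavisi*.
*wuakbo* — final sound /o/ (a vowel) → -ef → *wuakboef*.
Since the final sound of *jeveh* is /h/ (a non-sibilant consonant), it takes -up, giving *jevehup*.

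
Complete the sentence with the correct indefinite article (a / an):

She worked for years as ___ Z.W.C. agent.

The indefinite article is chosen by the initial *sound* of the following word, not its spelling.
The initialism *Z.W.C.* is read letter by letter; the first letter, Z, is pronounced /ziː/, which begins with a consonant sound.
So the article is *a*: She worked for years as a Z.W.C. agent.

a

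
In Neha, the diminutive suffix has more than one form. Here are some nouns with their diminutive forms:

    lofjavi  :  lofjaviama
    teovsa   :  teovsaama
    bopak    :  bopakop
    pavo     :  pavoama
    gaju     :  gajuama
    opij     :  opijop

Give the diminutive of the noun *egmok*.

The alternation tracks the final sound of the stem — -op when the stem ends in a consonant (*bopak*, *opij*); -ama when the stem ends in a vowel (*lofjavi*, *teovsa*, *pavo*, *gaju*).
*egmok* — final sound /k/ (a consonant) → -op → *egmokop*.

egmokop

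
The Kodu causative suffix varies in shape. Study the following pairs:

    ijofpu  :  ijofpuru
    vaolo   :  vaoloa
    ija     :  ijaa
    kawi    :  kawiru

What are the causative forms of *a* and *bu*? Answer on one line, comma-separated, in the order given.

The suffix is conditioned by the last vowel: -ru when the last vowel of the stem is a high vowel (*ijofpu*, *kawi*); -a when the last vowel of the stem is a non-high vowel (*vaolo*, *ija*).
*a* — last vowel /a/ (a non-high vowel) → -a → *aa*.
*bu*: last vowel = /u/, a high vowel → -ru → *buru*.

aa, buru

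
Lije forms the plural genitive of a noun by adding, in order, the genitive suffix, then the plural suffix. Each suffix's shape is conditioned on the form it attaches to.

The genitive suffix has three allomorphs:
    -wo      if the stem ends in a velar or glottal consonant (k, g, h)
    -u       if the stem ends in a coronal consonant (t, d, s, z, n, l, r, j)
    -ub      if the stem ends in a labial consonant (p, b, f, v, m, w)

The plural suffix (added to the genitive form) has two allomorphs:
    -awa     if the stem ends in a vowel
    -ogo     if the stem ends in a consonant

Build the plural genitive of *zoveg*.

*zoveg*: final consonant = /g/, velar/glottal → -wo → *zovegwo*.
The genitive form *zovegwo*: final sound = /o/, a vowel → -awa → *zovegwoawa*.

zovegwoawa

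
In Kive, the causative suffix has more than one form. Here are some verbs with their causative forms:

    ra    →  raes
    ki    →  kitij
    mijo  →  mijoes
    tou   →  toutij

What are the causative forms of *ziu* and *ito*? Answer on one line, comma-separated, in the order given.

The pattern is height harmony: -tij when the last vowel of the stem is a high vowel (*ki*, *tou*); -es when the last vowel of the stem is a non-high vowel (*ra*, *mijo*).
The last vowel of *ziu* is /u/, which is a high vowel, so the suffix is -tij, giving *ziutij*.
*ito*: last vowel = /o/, a non-high vowel → -es → *itoes*.

ziutij, itoes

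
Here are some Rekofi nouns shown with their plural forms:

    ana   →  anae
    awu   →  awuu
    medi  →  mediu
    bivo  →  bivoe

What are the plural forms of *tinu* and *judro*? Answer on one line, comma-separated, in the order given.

The pattern is height harmony: -u when the last vowel of the stem is a high vowel (*awu*, *medi*); -e when the last vowel of the stem is a non-high vowel (*ana*, *bivo*).
The last vowel of *tinu* is /u/, which is a high vowel, so the suffix is -u, giving *tinuu*.
*judro*: last vowel = /o/, a non-high vowel → -e → *judroe*.

tinuu, judroe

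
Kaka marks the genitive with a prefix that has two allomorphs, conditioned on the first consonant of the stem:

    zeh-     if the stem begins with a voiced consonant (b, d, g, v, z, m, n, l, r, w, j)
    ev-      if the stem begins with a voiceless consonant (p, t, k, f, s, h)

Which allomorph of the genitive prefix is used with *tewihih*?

The first consonant of *tewihih* is /t/, which is voiceless, so the prefix is ev-.

ev-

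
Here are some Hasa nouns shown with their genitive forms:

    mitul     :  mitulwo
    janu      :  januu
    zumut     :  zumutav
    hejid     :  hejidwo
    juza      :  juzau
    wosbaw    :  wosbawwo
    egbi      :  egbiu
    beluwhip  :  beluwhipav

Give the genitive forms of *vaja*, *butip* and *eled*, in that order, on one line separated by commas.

The pattern is voicing of the final sound: -av when the stem ends in a voiceless consonant (*zumut*, *beluwhip*); -wo when the stem ends in a voiced consonant (*mitul*, *hejid*, *wosbaw*); -u when the stem ends in a vowel (*janu*, *juza*, *egbi*).
*vaja*: final sound = /a/, a vowel → -u → *vajau*.
The final sound of *butip* is /p/, which is a voiceless consonant, so the suffix is -av, giving *butipav*.
Since the final sound of *eled* is /d/ (a voiced consonant), it takes -wo, giving *eledwo*.

vajau, butipav, eledwo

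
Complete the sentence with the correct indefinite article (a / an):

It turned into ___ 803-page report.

The indefinite article is chosen by the initial *sound* of the following word, not its spelling.
The number *803* is spoken "eight hundred …", beginning with /eɪt/ — a vowel sound.
So the article is *an*: It turned into an 803-page report.

an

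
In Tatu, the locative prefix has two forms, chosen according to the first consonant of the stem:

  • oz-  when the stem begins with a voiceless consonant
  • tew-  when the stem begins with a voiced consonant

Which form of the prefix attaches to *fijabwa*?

The first consonant of *fijabwa* is /f/, which is voiceless, so the prefix is oz-.

oz-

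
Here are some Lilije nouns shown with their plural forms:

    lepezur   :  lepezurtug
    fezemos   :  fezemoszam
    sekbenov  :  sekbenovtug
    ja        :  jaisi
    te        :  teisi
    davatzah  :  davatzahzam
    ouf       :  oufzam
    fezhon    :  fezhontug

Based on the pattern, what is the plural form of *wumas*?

Looking at the final sound of each stem: -zam when the stem ends in a voiceless consonant (*fezemos*, *davatzah*, *ouf*); -tug when the stem ends in a voiced consonant (*lepezur*, *sekbenov*, *fezhon*); -isi when the stem ends in a vowel (*ja*, *te*).
Since the final sound of *wumas* is /s/ (a voiceless consonant), it takes -zam, giving *wumaszam*.

wumaszam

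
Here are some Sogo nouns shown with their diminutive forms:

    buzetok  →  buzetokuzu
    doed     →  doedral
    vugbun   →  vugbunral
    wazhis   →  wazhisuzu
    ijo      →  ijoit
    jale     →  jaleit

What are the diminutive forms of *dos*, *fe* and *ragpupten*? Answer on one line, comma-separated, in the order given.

Looking at the final sound of each stem: -uzu when the stem ends in a voiceless consonant (*buzetok*, *wazhis*); -ral when the stem ends in a voiced consonant (*doed*, *vugbun*); -it when the stem ends in a vowel (*ijo*, *jale*).
*dos*: final sound = /s/, a voiceless consonant → -uzu → *dosuzu*.
Since the final sound of *fe* is /e/ (a vowel), it takes -it, giving *feit*.
*ragpupten* — final sound /n/ (a voiced consonant) → -ral → *ragpuptenral*.

dosuzu, feit, ragpuptenral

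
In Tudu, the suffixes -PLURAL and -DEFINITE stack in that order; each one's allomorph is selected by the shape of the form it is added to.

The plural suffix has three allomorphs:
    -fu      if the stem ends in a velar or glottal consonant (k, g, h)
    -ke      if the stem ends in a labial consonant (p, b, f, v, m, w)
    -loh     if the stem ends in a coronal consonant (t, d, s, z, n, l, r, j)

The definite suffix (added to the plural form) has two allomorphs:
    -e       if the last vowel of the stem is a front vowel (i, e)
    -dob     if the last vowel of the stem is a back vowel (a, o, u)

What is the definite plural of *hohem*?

Since the final consonant of *hohem* is /m/ (labial), it takes -ke, giving *hohemke*.
The plural form *hohemke* — last vowel /e/ (a front vowel) → -e → *hohemkee*.

hohemkee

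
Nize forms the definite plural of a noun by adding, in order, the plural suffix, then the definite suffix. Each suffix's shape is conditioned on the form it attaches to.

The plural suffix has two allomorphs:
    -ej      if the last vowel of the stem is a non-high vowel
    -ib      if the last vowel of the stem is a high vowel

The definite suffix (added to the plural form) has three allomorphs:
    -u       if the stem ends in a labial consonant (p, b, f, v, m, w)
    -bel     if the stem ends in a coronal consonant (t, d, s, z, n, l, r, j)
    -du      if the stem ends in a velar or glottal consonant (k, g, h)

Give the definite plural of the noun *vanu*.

vanuibu

The last vowel of *vanu* is /u/, which is a high vowel, so the plural suffix is -ib, giving *vanuib*.
The plural form *vanuib* — final consonant /b/ (labial) → -u → *vanuibu*.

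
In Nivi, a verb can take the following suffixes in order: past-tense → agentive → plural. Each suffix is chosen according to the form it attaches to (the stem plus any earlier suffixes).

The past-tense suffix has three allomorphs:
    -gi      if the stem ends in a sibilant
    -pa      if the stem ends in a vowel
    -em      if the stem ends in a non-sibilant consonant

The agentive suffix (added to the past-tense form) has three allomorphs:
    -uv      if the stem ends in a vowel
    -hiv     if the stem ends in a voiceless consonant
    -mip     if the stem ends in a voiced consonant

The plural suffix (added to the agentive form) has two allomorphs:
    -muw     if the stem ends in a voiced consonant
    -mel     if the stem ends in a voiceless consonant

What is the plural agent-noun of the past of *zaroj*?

zarojemmipmel

*zaroj*: final sound = /j/, a non-sibilant consonant → -em → *zarojem*.
Since the final sound of the past-tense form *zarojem* is /m/ (a voiced consonant), it takes -mip, giving *zarojemmip*.
The agentive form *zarojemmip*: final consonant = /p/, voiceless → -mel → *zarojemmipmel*.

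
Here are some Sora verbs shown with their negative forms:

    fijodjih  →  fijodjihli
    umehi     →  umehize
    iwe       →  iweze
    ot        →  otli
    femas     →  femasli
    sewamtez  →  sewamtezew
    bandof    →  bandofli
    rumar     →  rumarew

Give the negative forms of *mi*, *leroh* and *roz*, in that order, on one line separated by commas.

mize, lerohli, rozew

The alternation tracks the final sound of the stem — -li when the stem ends in a voiceless consonant (*fijodjih*, *ot*, *femas*, *bandof*); -ew when the stem ends in a voiced consonant (*sewamtez*, *rumar*); -ze when the stem ends in a vowel (*umehi*, *iwe*).
*mi*: final sound = /i/, a vowel → -ze → *mize*.
*leroh* — final sound /h/ (a voiceless consonant) → -li → *lerohli*.
*roz*: final sound = /z/, a voiced consonant → -ew → *rozew*.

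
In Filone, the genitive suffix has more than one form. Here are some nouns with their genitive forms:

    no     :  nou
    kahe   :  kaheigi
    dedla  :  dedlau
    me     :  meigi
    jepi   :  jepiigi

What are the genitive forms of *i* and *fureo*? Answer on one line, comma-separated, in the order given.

iigi, fureou

The pattern is front/back vowel harmony: -igi when the last vowel of the stem is a front vowel (*kahe*, *me*, *jepi*); -u when the last vowel of the stem is a back vowel (*no*, *dedla*).
The last vowel of *i* is /i/, which is a front vowel, so the suffix is -igi, giving *iigi*.
Since the last vowel of *fureo* is /o/ (a back vowel), it takes -u, giving *fureou*.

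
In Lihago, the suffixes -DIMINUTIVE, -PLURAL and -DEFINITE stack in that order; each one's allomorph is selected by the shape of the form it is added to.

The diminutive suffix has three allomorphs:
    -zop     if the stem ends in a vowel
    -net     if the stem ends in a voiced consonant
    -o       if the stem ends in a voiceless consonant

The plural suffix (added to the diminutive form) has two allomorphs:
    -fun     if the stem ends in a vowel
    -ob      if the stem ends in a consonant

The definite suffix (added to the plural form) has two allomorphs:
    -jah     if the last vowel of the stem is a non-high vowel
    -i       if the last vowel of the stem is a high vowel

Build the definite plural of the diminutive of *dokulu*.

Since the final sound of *dokulu* is /u/ (a vowel), it takes -zop, giving *dokuluzop*.
The diminutive form *dokuluzop* — final sound /p/ (a consonant) → -ob → *dokuluzopob*.
The plural form *dokuluzopob*: last vowel = /o/, a non-high vowel → -jah → *dokuluzopobjah*.

dokuluzopobjah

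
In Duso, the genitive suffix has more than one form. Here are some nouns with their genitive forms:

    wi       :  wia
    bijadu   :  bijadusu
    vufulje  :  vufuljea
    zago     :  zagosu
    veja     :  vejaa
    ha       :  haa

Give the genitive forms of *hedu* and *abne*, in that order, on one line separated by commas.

hedusu, abnea

The suffix is conditioned by the last vowel: -su when the last vowel of the stem is a rounded vowel (*bijadu*, *zago*); -a when the last vowel of the stem is an unrounded vowel (*wi*, *vufulje*, *veja*, *ha*).
Since the last vowel of *hedu* is /u/ (a rounded vowel), it takes -su, giving *hedusu*.
*abne*: last vowel = /e/, an unrounded vowel → -a → *abnea*.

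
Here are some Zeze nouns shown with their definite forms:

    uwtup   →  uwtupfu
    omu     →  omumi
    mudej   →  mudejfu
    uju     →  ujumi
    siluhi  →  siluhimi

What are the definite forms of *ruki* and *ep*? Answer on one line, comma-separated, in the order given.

The pattern is consonant vs. vowel: -fu when the stem ends in a consonant (*uwtup*, *mudej*); -mi when the stem ends in a vowel (*omu*, *uju*, *siluhi*).
*ruki* — final sound /i/ (a vowel) → -mi → *rukimi*.
The final sound of *ep* is /p/, which is a consonant, so the suffix is -fu, giving *epfu*.

rukimi, epfu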